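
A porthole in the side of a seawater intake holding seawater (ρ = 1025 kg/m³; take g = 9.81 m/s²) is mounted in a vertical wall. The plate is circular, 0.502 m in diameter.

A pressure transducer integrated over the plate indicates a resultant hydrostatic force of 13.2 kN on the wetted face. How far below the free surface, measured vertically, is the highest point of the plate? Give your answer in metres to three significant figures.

γ = ρg = 1025 × 9.81 / 1000 = 10.05525 kN/m³.
A = π(0.251)² = 0.197923 m².
From F = γ·h_c·A, the centroid depth is h_c = 13.2/(10.05525 × 0.197923) = 6.63262 m.
The centroid is at the centre, 0.251 m below the top of the plate, so the highest point sits at h_top = 6.63262 − 0.251 = 6.38162 m below the surface.

d_top ≈ 6.38 m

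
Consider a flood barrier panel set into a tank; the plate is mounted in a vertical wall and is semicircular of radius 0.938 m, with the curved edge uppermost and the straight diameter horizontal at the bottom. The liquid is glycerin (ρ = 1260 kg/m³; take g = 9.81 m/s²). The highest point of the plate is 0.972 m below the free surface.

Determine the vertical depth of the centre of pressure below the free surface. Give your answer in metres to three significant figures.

h_p = 1.55 m

γ = ρg = 1260 × 9.81 / 1000 = 12.3606 kN/m³.
The centroid lies 4r/(3π) = 0.3981 m above the diameter, so r − 4r/(3π) = 0.938 − 0.3981 = 0.5399 m below the topmost point, so the centroid depth is h_c = 0.972 + 0.5399 = 1.5119 m.
A = πr²/2 = π × 0.938²/2 = 1.38206 m².
Resultant F = γ·h_c·A = 12.3606 × 1.5119 × 1.38206 = 25.8279 kN.
I_c = (π/8 − 8/(9π))·r⁴ = 0.109757 × 0.938⁴ = 0.0849657 m⁴.
Centre of pressure: y_p = y_c + I_c/(y_c·A) = 1.5119 + 0.0849657/(1.5119 × 1.38206) = 1.5119 + 0.0406625 = 1.55256 m along the plane.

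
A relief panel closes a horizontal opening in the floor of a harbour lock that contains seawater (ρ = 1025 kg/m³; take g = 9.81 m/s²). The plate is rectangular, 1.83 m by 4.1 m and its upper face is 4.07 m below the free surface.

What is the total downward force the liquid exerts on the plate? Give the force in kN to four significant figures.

γ = ρg = 1025 × 9.81 / 1000 = 10.05525 kN/m³.
The plate is horizontal, so pressure is uniform at p = γ·h = 10.05525 × 4.07 = 40.9249 kN/m².
A = 1.83 × 4.1 = 7.503 m².
F = p·A = 40.9249 × 7.503 = 307.06 kN.

F ≈ 307.1 kN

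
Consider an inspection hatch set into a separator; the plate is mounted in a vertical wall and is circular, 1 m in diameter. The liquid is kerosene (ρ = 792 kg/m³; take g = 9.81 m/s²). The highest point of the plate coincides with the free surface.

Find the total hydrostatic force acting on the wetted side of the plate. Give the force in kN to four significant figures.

γ = ρg = 792 × 9.81 / 1000 = 7.76952 kN/m³.
The centroid is at the centre, 0.5 m below the top of the plate, so the centroid depth is h_c = 0.5 m.
A = π(0.5)² = 0.785398 m².
Resultant F = γ·h_c·A = 7.76952 × 0.5 × 0.785398 = 3.05108 kN.

F ≈ 3.051 kN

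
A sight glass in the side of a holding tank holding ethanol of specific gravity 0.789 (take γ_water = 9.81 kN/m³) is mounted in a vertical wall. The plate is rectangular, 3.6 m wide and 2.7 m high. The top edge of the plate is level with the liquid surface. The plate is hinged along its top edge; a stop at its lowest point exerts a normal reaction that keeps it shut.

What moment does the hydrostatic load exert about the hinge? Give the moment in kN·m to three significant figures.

γ = 0.789 × 9.81 = 7.74009 kN/m³.
The centroid lies 2.7/2 = 1.35 m below the top edge, so the centroid depth is h_c = 1.35 m.
A = 3.6 × 2.7 = 9.72 m².
Resultant F = γ·h_c·A = 7.74009 × 1.35 × 9.72 = 101.565 kN.
I_c = b·h³/12 = 3.6 × 2.7³/12 = 5.9049 m⁴.
Centre of pressure: y_p = y_c + I_c/(y_c·A) = 1.35 + 5.9049/(1.35 × 9.72) = 1.35 + 0.45 = 1.8 m along the plane.
The resultant acts 1.35 + 0.45 = 1.8 m (along the plate) below the hinge at the top edge, so the moment about the hinge is M = F × 1.8 = 101.565 × 1.8 = 182.817 kN·m.

M ≈ 183 kN·m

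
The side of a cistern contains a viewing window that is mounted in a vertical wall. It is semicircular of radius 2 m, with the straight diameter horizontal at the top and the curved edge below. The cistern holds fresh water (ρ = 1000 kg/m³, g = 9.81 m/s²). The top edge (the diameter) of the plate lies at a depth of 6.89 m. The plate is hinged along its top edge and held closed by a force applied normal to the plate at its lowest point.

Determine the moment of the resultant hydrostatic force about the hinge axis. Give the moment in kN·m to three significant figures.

γ = ρg = 1000 × 9.81 = 9810 N/m³ = 9.81 kN/m³.
The centroid of a semicircle lies 4r/(3π) = 0.848826 m from the diameter, here below the top edge, so the centroid depth is h_c = 6.89 + 0.848826 = 7.73883 m.
A = πr²/2 = π × 2²/2 = 6.28319 m².
Resultant F = γ·h_c·A = 9.81 × 7.73883 × 6.28319 = 477.007 kN.
I_c = (π/8 − 8/(9π))·r⁴ = 0.109757 × 2⁴ = 1.75611 m⁴.
Centre of pressure: y_p = y_c + I_c/(y_c·A) = 7.73883 + 1.75611/(7.73883 × 6.28319) = 7.73883 + 0.0361157 = 7.77495 m along the plane.
The resultant acts 0.848826 + 0.0361157 = 0.884942 m (along the plate) below the hinge at the top edge, so the moment about the hinge is M = F × 0.884942 = 477.007 × 0.884942 = 422.124 kN·m.

M ≈ 422 kN·m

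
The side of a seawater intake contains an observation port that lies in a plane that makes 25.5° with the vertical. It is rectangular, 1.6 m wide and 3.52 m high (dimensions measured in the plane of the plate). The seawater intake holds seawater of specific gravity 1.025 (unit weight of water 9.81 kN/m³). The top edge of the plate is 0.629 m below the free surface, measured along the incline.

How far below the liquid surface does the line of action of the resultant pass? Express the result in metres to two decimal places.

γ = 1.025 × 9.81 = 10.05525 kN/m³.
The plate makes 25.5° with the vertical, i.e. θ = 90° − 25.5° = 64.5° to the horizontal. Measuring y along the incline from the free-surface line, vertical depth h = y·sinθ with sinθ = 0.902585.
The centroid lies 3.52/2 = 1.76 m below the top edge, so y_c = 0.629 + 1.76 = 2.389 m and h_c = 2.389 × 0.902585 = 2.15628 m.
A = 1.6 × 3.52 = 5.632 m².
Resultant F = γ·h_c·A = 10.05525 × 2.15628 × 5.632 = 122.113 kN.
I_c = b·h³/12 = 1.6 × 3.52³/12 = 5.81523 m⁴.
Centre of pressure: y_p = y_c + I_c/(y_c·A) = 2.389 + 5.81523/(2.389 × 5.632) = 2.389 + 0.432203 = 2.8212 m along the plane.
Vertically, h_p = y_p·sinθ = 2.8212 × 0.902585 = 2.54637 m.

h_p = 2.55 m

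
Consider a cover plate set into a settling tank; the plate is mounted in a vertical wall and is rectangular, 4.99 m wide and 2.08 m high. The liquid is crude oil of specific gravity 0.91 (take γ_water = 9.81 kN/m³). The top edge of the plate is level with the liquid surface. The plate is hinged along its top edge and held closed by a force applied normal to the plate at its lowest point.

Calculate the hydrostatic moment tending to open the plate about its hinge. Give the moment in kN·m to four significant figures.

M ≈ 133.6 kN·m

γ = 0.91 × 9.81 = 8.9271 kN/m³.
The centroid lies 2.08/2 = 1.04 m below the top edge, so the centroid depth is h_c = 1.04 m.
A = 4.99 × 2.08 = 10.3792 m².
Resultant F = γ·h_c·A = 8.9271 × 1.04 × 10.3792 = 96.3624 kN.
I_c = b·h³/12 = 4.99 × 2.08³/12 = 3.74205 m⁴.
Centre of pressure: y_p = y_c + I_c/(y_c·A) = 1.04 + 3.74205/(1.04 × 10.3792) = 1.04 + 0.346667 = 1.38667 m along the plane.
The resultant acts 1.04 + 0.346667 = 1.38667 m (along the plate) below the hinge at the top edge, so the moment about the hinge is M = F × 1.38667 = 96.3624 × 1.38667 = 133.623 kN·m.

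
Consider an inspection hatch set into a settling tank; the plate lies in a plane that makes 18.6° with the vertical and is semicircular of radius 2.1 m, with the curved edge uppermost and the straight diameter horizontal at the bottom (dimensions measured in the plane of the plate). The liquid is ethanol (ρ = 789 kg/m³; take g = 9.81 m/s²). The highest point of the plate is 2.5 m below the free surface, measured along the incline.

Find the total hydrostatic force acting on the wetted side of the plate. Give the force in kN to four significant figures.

F ≈ 188.5 kN

γ = ρg = 789 × 9.81 / 1000 = 7.74009 kN/m³.
The plate makes 18.6° with the vertical, i.e. θ = 90° − 18.6° = 71.4° to the horizontal. Measuring y along the incline from the free-surface line, vertical depth h = y·sinθ with sinθ = 0.947768.
The centroid lies 4r/(3π) = 0.891268 m above the diameter, so r − 4r/(3π) = 2.1 − 0.891268 = 1.20873 m below the topmost point, so y_c = 2.5 + 1.20873 = 3.70873 m and h_c = 3.70873 × 0.947768 = 3.51502 m.
A = πr²/2 = π × 2.1²/2 = 6.92721 m².
Resultant F = γ·h_c·A = 7.74009 × 3.51502 × 6.92721 = 188.466 kN.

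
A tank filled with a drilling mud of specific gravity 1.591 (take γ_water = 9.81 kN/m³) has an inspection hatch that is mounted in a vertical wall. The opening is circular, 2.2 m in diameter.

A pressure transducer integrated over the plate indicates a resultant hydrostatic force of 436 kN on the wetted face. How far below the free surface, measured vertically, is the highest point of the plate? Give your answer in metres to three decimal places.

d_top ≈ 6.249 m

γ = 1.591 × 9.81 = 15.60771 kN/m³.
A = π(1.1)² = 3.80133 m².
From F = γ·h_c·A, the centroid depth is h_c = 436/(15.60771 × 3.80133) = 7.34872 m.
The centroid is at the centre, 1.1 m below the top of the plate, so the highest point sits at h_top = 7.34872 − 1.1 = 6.24872 m below the surface.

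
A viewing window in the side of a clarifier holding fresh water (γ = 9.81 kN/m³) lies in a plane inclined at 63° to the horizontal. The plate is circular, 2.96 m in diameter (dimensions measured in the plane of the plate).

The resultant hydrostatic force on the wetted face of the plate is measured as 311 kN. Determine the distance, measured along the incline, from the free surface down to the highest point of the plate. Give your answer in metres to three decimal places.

y_top ≈ 3.691 m

γ = 9.81 kN/m³.
A = π(1.48)² = 6.88134 m².
From F = γ·h_c·A, the centroid depth is h_c = 311/(9.81 × 6.88134) = 4.607 m.
Let θ = 63° be the plate's angle to the horizontal; measure y along the incline from where the plane meets the free surface. Vertical depth h = y·sinθ with sinθ = 0.891007.
Along the incline, y_c = h_c/sinθ = 4.607/0.891007 = 5.17055 m.
The centroid is at the centre, 1.48 m below the top of the plate, so the highest point sits at y_top = 5.17055 − 1.48 = 3.69055 m along the incline.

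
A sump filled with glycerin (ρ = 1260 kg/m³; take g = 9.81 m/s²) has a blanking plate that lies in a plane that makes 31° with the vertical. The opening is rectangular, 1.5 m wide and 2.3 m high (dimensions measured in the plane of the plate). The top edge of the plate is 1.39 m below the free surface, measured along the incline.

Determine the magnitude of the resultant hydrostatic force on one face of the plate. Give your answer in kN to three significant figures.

γ = ρg = 1260 × 9.81 / 1000 = 12.3606 kN/m³.
The plate makes 31° with the vertical, i.e. θ = 90° − 31° = 59° to the horizontal. Measuring y along the incline from the free-surface line, vertical depth h = y·sinθ with sinθ = 0.857167.
The centroid lies 2.3/2 = 1.15 m below the top edge, so y_c = 1.39 + 1.15 = 2.54 m and h_c = 2.54 × 0.857167 = 2.1772 m.
A = 1.5 × 2.3 = 3.45 m².
Resultant F = γ·h_c·A = 12.3606 × 2.1772 × 3.45 = 92.8447 kN.

F ≈ 92.8 kN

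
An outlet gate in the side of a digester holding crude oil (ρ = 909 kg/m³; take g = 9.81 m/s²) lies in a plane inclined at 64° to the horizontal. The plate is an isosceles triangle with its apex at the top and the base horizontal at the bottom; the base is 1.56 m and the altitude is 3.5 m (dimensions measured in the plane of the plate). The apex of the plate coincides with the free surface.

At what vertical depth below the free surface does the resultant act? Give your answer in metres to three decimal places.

h_p = 2.359 m

γ = ρg = 909 × 9.81 / 1000 = 8.91729 kN/m³.
Let θ = 64° be the plate's angle to the horizontal; measure y along the incline from where the plane meets the free surface. Vertical depth h = y·sinθ with sinθ = 0.898794.
With the apex up, the centroid sits 2h/3 = 2 × 3.5/3 = 2.33333 m below the apex, so y_c = 2.33333 m and h_c = 2.33333 × 0.898794 = 2.09718 m.
A = ½ × 1.56 × 3.5 = 2.73 m².
Resultant F = γ·h_c·A = 8.91729 × 2.09718 × 2.73 = 51.0542 kN.
I_c = b·h³/36 = 1.56 × 3.5³/36 = 1.85792 m⁴.
Centre of pressure: y_p = y_c + I_c/(y_c·A) = 2.33333 + 1.85792/(2.33333 × 2.73) = 2.33333 + 0.291668 = 2.625 m along the plane.
Vertically, h_p = y_p·sinθ = 2.625 × 0.898794 = 2.35933 m.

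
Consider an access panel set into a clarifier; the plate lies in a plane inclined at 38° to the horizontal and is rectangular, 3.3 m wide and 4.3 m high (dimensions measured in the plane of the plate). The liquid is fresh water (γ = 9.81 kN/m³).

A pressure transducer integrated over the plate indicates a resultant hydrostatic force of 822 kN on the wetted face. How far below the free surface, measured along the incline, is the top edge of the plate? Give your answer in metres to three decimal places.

y_top ≈ 7.441 m

γ = 9.81 kN/m³.
A = 3.3 × 4.3 = 14.19 m².
From F = γ·h_c·A, the centroid depth is h_c = 822/(9.81 × 14.19) = 5.90501 m.
Let θ = 38° be the plate's angle to the horizontal; measure y along the incline from where the plane meets the free surface. Vertical depth h = y·sinθ with sinθ = 0.615661.
Along the incline, y_c = h_c/sinθ = 5.90501/0.615661 = 9.59133 m.
The centroid lies 4.3/2 = 2.15 m below the top edge, so the top edge sits at y_top = 9.59133 − 2.15 = 7.44133 m along the incline.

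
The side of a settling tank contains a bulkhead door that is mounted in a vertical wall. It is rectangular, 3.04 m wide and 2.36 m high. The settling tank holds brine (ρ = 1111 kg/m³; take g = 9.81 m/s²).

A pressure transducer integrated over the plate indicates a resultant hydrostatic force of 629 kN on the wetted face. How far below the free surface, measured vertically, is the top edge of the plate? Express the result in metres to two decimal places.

d_top ≈ 6.86 m

γ = ρg = 1111 × 9.81 / 1000 = 10.89891 kN/m³.
A = 3.04 × 2.36 = 7.1744 m².
From F = γ·h_c·A, the centroid depth is h_c = 629/(10.89891 × 7.1744) = 8.04418 m.
The centroid lies 2.36/2 = 1.18 m below the top edge, so the top edge sits at h_top = 8.04418 − 1.18 = 6.86418 m below the surface.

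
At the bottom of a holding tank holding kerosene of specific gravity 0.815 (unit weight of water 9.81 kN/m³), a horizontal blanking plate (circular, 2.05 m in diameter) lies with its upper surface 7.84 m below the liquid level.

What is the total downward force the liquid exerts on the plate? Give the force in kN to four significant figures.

F ≈ 206.9 kN

γ = 0.815 × 9.81 = 7.99515 kN/m³.
The plate is horizontal, so pressure is uniform at p = γ·h = 7.99515 × 7.84 = 62.682 kN/m².
A = π(1.025)² = 3.30064 m².
F = p·A = 62.682 × 3.30064 = 206.891 kN.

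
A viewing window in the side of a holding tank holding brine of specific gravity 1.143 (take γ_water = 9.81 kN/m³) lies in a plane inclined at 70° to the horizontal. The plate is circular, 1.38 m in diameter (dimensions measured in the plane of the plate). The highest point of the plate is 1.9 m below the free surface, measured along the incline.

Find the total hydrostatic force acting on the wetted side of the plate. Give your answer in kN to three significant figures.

γ = 1.143 × 9.81 = 11.21283 kN/m³.
Let θ = 70° be the plate's angle to the horizontal; measure y along the incline from where the plane meets the free surface. Vertical depth h = y·sinθ with sinθ = 0.939693.
The centroid is at the centre, 0.69 m below the top of the plate, so y_c = 1.9 + 0.69 = 2.59 m and h_c = 2.59 × 0.939693 = 2.4338 m.
A = π(0.69)² = 1.49571 m².
Resultant F = γ·h_c·A = 11.21283 × 2.4338 × 1.49571 = 40.8176 kN.

F ≈ 40.8 kN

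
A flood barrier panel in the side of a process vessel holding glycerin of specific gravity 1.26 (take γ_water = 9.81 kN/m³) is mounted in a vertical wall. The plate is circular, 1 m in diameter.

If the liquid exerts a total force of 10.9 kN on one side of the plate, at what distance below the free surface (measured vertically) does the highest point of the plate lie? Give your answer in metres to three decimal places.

d_top ≈ 0.623 m

γ = 1.26 × 9.81 = 12.3606 kN/m³.
A = π(0.5)² = 0.785398 m².
From F = γ·h_c·A, the centroid depth is h_c = 10.9/(12.3606 × 0.785398) = 1.12279 m.
The centroid is at the centre, 0.5 m below the top of the plate, so the highest point sits at h_top = 1.12279 − 0.5 = 0.62279 m below the surface.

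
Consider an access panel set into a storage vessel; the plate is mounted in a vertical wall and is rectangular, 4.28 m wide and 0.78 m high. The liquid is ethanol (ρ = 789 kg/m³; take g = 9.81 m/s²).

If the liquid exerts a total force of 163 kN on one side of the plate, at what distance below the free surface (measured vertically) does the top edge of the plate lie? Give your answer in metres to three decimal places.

d_top ≈ 5.918 m

γ = ρg = 789 × 9.81 / 1000 = 7.74009 kN/m³.
A = 4.28 × 0.78 = 3.3384 m².
From F = γ·h_c·A, the centroid depth is h_c = 163/(7.74009 × 3.3384) = 6.30817 m.
The centroid lies 0.78/2 = 0.39 m below the top edge, so the top edge sits at h_top = 6.30817 − 0.39 = 5.91817 m below the surface.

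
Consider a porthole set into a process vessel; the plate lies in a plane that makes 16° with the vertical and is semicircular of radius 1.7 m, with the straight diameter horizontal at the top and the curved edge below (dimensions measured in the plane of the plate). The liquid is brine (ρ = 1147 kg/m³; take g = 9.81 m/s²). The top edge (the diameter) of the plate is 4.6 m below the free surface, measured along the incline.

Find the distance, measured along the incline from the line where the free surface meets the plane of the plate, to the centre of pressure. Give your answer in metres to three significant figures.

γ = ρg = 1147 × 9.81 / 1000 = 11.25207 kN/m³.
The plate makes 16° with the vertical, i.e. θ = 90° − 16° = 74° to the horizontal. Measuring y along the incline from the free-surface line, vertical depth h = y·sinθ with sinθ = 0.961262.
The centroid of a semicircle lies 4r/(3π) = 0.721502 m from the diameter, here below the top edge, so y_c = 4.6 + 0.721502 = 5.3215 m and h_c = 5.3215 × 0.961262 = 5.11536 m.
A = πr²/2 = π × 1.7²/2 = 4.5396 m².
Resultant F = γ·h_c·A = 11.25207 × 5.11536 × 4.5396 = 261.292 kN.
I_c = (π/8 − 8/(9π))·r⁴ = 0.109757 × 1.7⁴ = 0.916701 m⁴.
Centre of pressure: y_p = y_c + I_c/(y_c·A) = 5.3215 + 0.916701/(5.3215 × 4.5396) = 5.3215 + 0.0379469 = 5.35945 m along the plane.

y_p = 5.36 m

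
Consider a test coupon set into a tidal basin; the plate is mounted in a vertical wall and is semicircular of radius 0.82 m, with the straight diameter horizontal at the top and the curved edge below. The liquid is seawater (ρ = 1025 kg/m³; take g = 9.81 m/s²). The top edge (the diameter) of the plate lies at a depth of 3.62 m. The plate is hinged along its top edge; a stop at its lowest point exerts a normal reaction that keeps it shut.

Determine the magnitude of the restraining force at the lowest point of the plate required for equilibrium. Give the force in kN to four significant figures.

P ≈ 18.49 kN

γ = ρg = 1025 × 9.81 / 1000 = 10.05525 kN/m³.
The centroid of a semicircle lies 4r/(3π) = 0.348019 m from the diameter, here below the top edge, so the centroid depth is h_c = 3.62 + 0.348019 = 3.96802 m.
A = πr²/2 = π × 0.82²/2 = 1.0562 m².
Resultant F = γ·h_c·A = 10.05525 × 3.96802 × 1.0562 = 42.1418 kN.
I_c = (π/8 − 8/(9π))·r⁴ = 0.109757 × 0.82⁴ = 0.0496235 m⁴.
Centre of pressure: y_p = y_c + I_c/(y_c·A) = 3.96802 + 0.0496235/(3.96802 × 1.0562) = 3.96802 + 0.0118404 = 3.97986 m along the plane.
The resultant acts 0.348019 + 0.0118404 = 0.359859 m (along the plate) below the hinge at the top edge, so the moment about the hinge is M = F × 0.359859 = 42.1418 × 0.359859 = 15.1651 kN·m.
A normal force at the bottom, 0.82 m from the hinge, must supply this moment: P = 15.1651/0.82 = 18.494 kN.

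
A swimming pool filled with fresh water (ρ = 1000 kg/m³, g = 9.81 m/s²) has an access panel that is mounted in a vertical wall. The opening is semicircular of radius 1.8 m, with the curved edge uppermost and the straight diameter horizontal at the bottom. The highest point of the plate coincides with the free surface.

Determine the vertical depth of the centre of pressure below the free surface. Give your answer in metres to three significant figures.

h_p = 1.25 m

γ = ρg = 1000 × 9.81 = 9810 N/m³ = 9.81 kN/m³.
The centroid lies 4r/(3π) = 0.763944 m above the diameter, so r − 4r/(3π) = 1.8 − 0.763944 = 1.03606 m below the topmost point, so the centroid depth is h_c = 1.03606 m.
A = πr²/2 = π × 1.8²/2 = 5.08938 m².
Resultant F = γ·h_c·A = 9.81 × 1.03606 × 5.08938 = 51.7272 kN.
I_c = (π/8 − 8/(9π))·r⁴ = 0.109757 × 1.8⁴ = 1.15219 m⁴.
Centre of pressure: y_p = y_c + I_c/(y_c·A) = 1.03606 + 1.15219/(1.03606 × 5.08938) = 1.03606 + 0.218512 = 1.25457 m along the plane.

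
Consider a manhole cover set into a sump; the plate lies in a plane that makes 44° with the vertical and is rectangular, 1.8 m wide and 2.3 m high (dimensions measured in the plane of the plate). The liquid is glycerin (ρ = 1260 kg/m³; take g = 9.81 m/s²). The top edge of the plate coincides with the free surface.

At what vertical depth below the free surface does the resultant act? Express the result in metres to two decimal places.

γ = ρg = 1260 × 9.81 / 1000 = 12.3606 kN/m³.
The plate makes 44° with the vertical, i.e. θ = 90° − 44° = 46° to the horizontal. Measuring y along the incline from the free-surface line, vertical depth h = y·sinθ with sinθ = 0.719340.
The centroid lies 2.3/2 = 1.15 m below the top edge, so y_c = 1.15 m and h_c = 1.15 × 0.719340 = 0.827241 m.
A = 1.8 × 2.3 = 4.14 m².
Resultant F = γ·h_c·A = 12.3606 × 0.827241 × 4.14 = 42.3323 kN.
I_c = b·h³/12 = 1.8 × 2.3³/12 = 1.82505 m⁴.
Centre of pressure: y_p = y_c + I_c/(y_c·A) = 1.15 + 1.82505/(1.15 × 4.14) = 1.15 + 0.383333 = 1.53333 m along the plane.
Vertically, h_p = y_p·sinθ = 1.53333 × 0.719340 = 1.10299 m.

h_p = 1.10 m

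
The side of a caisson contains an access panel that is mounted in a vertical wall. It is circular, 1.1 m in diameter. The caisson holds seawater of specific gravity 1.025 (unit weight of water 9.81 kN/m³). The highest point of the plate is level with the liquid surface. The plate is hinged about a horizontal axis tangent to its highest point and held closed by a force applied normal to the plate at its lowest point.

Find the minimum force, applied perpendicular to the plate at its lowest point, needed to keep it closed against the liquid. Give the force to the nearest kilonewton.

P ≈ 3 kN

γ = 1.025 × 9.81 = 10.05525 kN/m³.
The centroid is at the centre, 0.55 m below the top of the plate, so the centroid depth is h_c = 0.55 m.
A = π(0.55)² = 0.950332 m².
Resultant F = γ·h_c·A = 10.05525 × 0.55 × 0.950332 = 5.2557 kN.
I_c = πr⁴/4 = π × 0.55⁴/4 = 0.0718688 m⁴.
Centre of pressure: y_p = y_c + I_c/(y_c·A) = 0.55 + 0.0718688/(0.55 × 0.950332) = 0.55 + 0.1375 = 0.6875 m along the plane.
The resultant acts 0.55 + 0.1375 = 0.6875 m (along the plate) below the hinge at the top edge, so the moment about the hinge is M = F × 0.6875 = 5.2557 × 0.6875 = 3.61329 kN·m.
A normal force at the bottom, 1.1 m from the hinge, must supply this moment: P = 3.61329/1.1 = 3.28481 kN.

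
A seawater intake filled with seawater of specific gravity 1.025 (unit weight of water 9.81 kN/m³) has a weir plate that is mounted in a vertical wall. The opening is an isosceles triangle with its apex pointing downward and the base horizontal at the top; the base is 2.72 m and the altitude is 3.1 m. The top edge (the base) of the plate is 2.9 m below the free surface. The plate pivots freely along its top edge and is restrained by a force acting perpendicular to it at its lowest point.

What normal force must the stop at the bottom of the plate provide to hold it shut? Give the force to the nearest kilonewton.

P ≈ 63 kN

γ = 1.025 × 9.81 = 10.05525 kN/m³.
With the apex down, the centroid sits h/3 = 3.1/3 = 1.03333 m below the base (the top edge), so the centroid depth is h_c = 2.9 + 1.03333 = 3.93333 m.
A = ½ × 2.72 × 3.1 = 4.216 m².
Resultant F = γ·h_c·A = 10.05525 × 3.93333 × 4.216 = 166.745 kN.
I_c = b·h³/36 = 2.72 × 3.1³/36 = 2.25088 m⁴.
Centre of pressure: y_p = y_c + I_c/(y_c·A) = 3.93333 + 2.25088/(3.93333 × 4.216) = 3.93333 + 0.135735 = 4.06907 m along the plane.
The resultant acts 1.03333 + 0.135735 = 1.16907 m (along the plate) below the hinge at the top edge, so the moment about the hinge is M = F × 1.16907 = 166.745 × 1.16907 = 194.937 kN·m.
A normal force at the bottom, 3.1 m from the hinge, must supply this moment: P = 194.937/3.1 = 62.8829 kN.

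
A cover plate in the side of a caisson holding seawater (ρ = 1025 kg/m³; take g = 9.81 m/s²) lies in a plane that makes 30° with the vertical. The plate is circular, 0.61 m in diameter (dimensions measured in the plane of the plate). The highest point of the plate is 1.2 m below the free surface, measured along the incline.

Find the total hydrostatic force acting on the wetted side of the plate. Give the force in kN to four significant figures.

F ≈ 3.830 kN

γ = ρg = 1025 × 9.81 / 1000 = 10.05525 kN/m³.
The plate makes 30° with the vertical, i.e. θ = 90° − 30° = 60° to the horizontal. Measuring y along the incline from the free-surface line, vertical depth h = y·sinθ with sinθ = 0.866025.
The centroid is at the centre, 0.305 m below the top of the plate, so y_c = 1.2 + 0.305 = 1.505 m and h_c = 1.505 × 0.866025 = 1.30337 m.
A = π(0.305)² = 0.292247 m².
Resultant F = γ·h_c·A = 10.05525 × 1.30337 × 0.292247 = 3.8301 kN.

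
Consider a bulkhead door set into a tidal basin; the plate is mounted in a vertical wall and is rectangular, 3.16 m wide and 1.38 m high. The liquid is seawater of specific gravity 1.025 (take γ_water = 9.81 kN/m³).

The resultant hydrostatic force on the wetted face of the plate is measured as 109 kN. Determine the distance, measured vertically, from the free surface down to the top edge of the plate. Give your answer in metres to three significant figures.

γ = 1.025 × 9.81 = 10.05525 kN/m³.
A = 3.16 × 1.38 = 4.3608 m².
From F = γ·h_c·A, the centroid depth is h_c = 109/(10.05525 × 4.3608) = 2.48581 m.
The centroid lies 1.38/2 = 0.69 m below the top edge, so the top edge sits at h_top = 2.48581 − 0.69 = 1.79581 m below the surface.

d_top ≈ 1.80 m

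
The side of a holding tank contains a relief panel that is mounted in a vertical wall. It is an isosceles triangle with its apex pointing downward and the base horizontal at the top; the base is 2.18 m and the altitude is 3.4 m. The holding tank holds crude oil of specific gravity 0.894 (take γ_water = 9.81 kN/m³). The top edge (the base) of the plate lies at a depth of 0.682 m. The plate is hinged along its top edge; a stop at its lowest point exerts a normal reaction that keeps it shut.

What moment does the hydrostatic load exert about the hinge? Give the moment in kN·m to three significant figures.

γ = 0.894 × 9.81 = 8.77014 kN/m³.
With the apex down, the centroid sits h/3 = 3.4/3 = 1.13333 m below the base (the top edge), so the centroid depth is h_c = 0.682 + 1.13333 = 1.81533 m.
A = ½ × 2.18 × 3.4 = 3.706 m².
Resultant F = γ·h_c·A = 8.77014 × 1.81533 × 3.706 = 59.0021 kN.
I_c = b·h³/36 = 2.18 × 3.4³/36 = 2.38008 m⁴.
Centre of pressure: y_p = y_c + I_c/(y_c·A) = 1.81533 + 2.38008/(1.81533 × 3.706) = 1.81533 + 0.353778 = 2.16911 m along the plane.
The resultant acts 1.13333 + 0.353778 = 1.48711 m (along the plate) below the hinge at the top edge, so the moment about the hinge is M = F × 1.48711 = 59.0021 × 1.48711 = 87.7426 kN·m.

M ≈ 87.7 kN·m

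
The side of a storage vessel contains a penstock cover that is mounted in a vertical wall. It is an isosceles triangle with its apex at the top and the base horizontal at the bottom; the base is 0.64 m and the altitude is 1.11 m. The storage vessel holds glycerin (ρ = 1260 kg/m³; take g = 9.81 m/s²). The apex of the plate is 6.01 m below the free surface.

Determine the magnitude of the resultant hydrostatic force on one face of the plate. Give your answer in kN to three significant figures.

F ≈ 29.6 kN

γ = ρg = 1260 × 9.81 / 1000 = 12.3606 kN/m³.
With the apex up, the centroid sits 2h/3 = 2 × 1.11/3 = 0.74 m below the apex, so the centroid depth is h_c = 6.01 + 0.74 = 6.75 m.
A = ½ × 0.64 × 1.11 = 0.3552 m².
Resultant F = γ·h_c·A = 12.3606 × 6.75 × 0.3552 = 29.6358 kN.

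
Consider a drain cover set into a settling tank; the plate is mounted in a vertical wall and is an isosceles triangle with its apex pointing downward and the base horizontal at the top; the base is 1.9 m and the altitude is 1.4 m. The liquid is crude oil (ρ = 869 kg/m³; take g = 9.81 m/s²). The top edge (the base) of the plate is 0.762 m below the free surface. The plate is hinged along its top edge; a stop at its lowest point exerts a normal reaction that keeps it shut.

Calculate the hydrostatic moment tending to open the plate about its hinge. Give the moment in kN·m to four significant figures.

γ = ρg = 869 × 9.81 / 1000 = 8.52489 kN/m³.
With the apex down, the centroid sits h/3 = 1.4/3 = 0.466667 m below the base (the top edge), so the centroid depth is h_c = 0.762 + 0.466667 = 1.22867 m.
A = ½ × 1.9 × 1.4 = 1.33 m².
Resultant F = γ·h_c·A = 8.52489 × 1.22867 × 1.33 = 13.9308 kN.
I_c = b·h³/36 = 1.9 × 1.4³/36 = 0.144822 m⁴.
Centre of pressure: y_p = y_c + I_c/(y_c·A) = 1.22867 + 0.144822/(1.22867 × 1.33) = 1.22867 + 0.0886232 = 1.31729 m along the plane.
The resultant acts 0.466667 + 0.0886232 = 0.55529 m (along the plate) below the hinge at the top edge, so the moment about the hinge is M = F × 0.55529 = 13.9308 × 0.55529 = 7.73563 kN·m.

M ≈ 7.736 kN·m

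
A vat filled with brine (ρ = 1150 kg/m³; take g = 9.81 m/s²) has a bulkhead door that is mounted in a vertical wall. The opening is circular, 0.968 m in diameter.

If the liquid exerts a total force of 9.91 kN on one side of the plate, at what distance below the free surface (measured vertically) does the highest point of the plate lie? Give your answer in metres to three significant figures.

γ = ρg = 1150 × 9.81 / 1000 = 11.2815 kN/m³.
A = π(0.484)² = 0.735937 m².
From F = γ·h_c·A, the centroid depth is h_c = 9.91/(11.2815 × 0.735937) = 1.19362 m.
The centroid is at the centre, 0.484 m below the top of the plate, so the highest point sits at h_top = 1.19362 − 0.484 = 0.70962 m below the surface.

d_top ≈ 0.710 m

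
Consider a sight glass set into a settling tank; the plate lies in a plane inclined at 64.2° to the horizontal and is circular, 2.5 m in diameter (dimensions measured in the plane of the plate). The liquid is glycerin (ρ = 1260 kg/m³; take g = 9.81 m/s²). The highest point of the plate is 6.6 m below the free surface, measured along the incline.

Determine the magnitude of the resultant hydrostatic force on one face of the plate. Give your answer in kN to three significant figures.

F ≈ 429 kN

γ = ρg = 1260 × 9.81 / 1000 = 12.3606 kN/m³.
Let θ = 64.2° be the plate's angle to the horizontal; measure y along the incline from where the plane meets the free surface. Vertical depth h = y·sinθ with sinθ = 0.900319.
The centroid is at the centre, 1.25 m below the top of the plate, so y_c = 6.6 + 1.25 = 7.85 m and h_c = 7.85 × 0.900319 = 7.0675 m.
A = π(1.25)² = 4.90874 m².
Resultant F = γ·h_c·A = 12.3606 × 7.0675 × 4.90874 = 428.82 kN.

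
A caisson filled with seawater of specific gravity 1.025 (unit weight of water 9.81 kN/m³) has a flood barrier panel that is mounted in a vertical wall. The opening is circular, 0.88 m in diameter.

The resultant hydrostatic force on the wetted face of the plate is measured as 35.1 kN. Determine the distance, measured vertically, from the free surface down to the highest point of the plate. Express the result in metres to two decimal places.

d_top ≈ 5.30 m

γ = 1.025 × 9.81 = 10.05525 kN/m³.
A = π(0.44)² = 0.608212 m².
From F = γ·h_c·A, the centroid depth is h_c = 35.1/(10.05525 × 0.608212) = 5.7393 m.
The centroid is at the centre, 0.44 m below the top of the plate, so the highest point sits at h_top = 5.7393 − 0.44 = 5.2993 m below the surface.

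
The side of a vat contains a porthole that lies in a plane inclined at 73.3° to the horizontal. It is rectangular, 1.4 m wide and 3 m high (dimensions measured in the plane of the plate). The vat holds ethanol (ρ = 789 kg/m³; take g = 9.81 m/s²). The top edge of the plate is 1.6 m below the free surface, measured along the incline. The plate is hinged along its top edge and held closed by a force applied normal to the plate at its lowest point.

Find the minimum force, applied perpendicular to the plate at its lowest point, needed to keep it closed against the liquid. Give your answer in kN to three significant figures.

γ = ρg = 789 × 9.81 / 1000 = 7.74009 kN/m³.
Let θ = 73.3° be the plate's angle to the horizontal; measure y along the incline from where the plane meets the free surface. Vertical depth h = y·sinθ with sinθ = 0.957822.
The centroid lies 3/2 = 1.5 m below the top edge, so y_c = 1.6 + 1.5 = 3.1 m and h_c = 3.1 × 0.957822 = 2.96925 m.
A = 1.4 × 3 = 4.2 m².
Resultant F = γ·h_c·A = 7.74009 × 2.96925 × 4.2 = 96.5255 kN.
I_c = b·h³/12 = 1.4 × 3³/12 = 3.15 m⁴.
Centre of pressure: y_p = y_c + I_c/(y_c·A) = 3.1 + 3.15/(3.1 × 4.2) = 3.1 + 0.241935 = 3.34194 m along the plane.
The resultant acts 1.5 + 0.241935 = 1.74194 m (along the plate) below the hinge at the top edge, so the moment about the hinge is M = F × 1.74194 = 96.5255 × 1.74194 = 168.142 kN·m.
A normal force at the bottom, 3 m from the hinge, must supply this moment: P = 168.142/3 = 56.0473 kN.

P ≈ 56.0 kN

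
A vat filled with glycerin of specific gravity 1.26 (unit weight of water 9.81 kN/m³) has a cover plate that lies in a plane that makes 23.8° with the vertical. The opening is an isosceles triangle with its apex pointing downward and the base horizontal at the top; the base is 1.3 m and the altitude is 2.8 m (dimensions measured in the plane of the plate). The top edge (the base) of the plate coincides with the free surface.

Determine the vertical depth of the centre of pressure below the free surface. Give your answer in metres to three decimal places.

h_p = 1.281 m

γ = 1.26 × 9.81 = 12.3606 kN/m³.
The plate makes 23.8° with the vertical, i.e. θ = 90° − 23.8° = 66.2° to the horizontal. Measuring y along the incline from the free-surface line, vertical depth h = y·sinθ with sinθ = 0.914960.
With the apex down, the centroid sits h/3 = 2.8/3 = 0.933333 m below the base (the top edge), so y_c = 0.933333 m and h_c = 0.933333 × 0.914960 = 0.853962 m.
A = ½ × 1.3 × 2.8 = 1.82 m².
Resultant F = γ·h_c·A = 12.3606 × 0.853962 × 1.82 = 19.211 kN.
I_c = b·h³/36 = 1.3 × 2.8³/36 = 0.792711 m⁴.
Centre of pressure: y_p = y_c + I_c/(y_c·A) = 0.933333 + 0.792711/(0.933333 × 1.82) = 0.933333 + 0.466667 = 1.4 m along the plane.
Vertically, h_p = y_p·sinθ = 1.4 × 0.914960 = 1.28094 m.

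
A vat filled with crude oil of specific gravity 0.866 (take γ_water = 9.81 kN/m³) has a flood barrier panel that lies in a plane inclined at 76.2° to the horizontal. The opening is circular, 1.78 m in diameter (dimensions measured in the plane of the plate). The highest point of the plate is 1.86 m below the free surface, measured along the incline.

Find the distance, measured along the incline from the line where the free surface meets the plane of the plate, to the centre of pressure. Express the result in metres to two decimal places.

y_p = 2.82 m

γ = 0.866 × 9.81 = 8.49546 kN/m³.
Let θ = 76.2° be the plate's angle to the horizontal; measure y along the incline from where the plane meets the free surface. Vertical depth h = y·sinθ with sinθ = 0.971134.
The centroid is at the centre, 0.89 m below the top of the plate, so y_c = 1.86 + 0.89 = 2.75 m and h_c = 2.75 × 0.971134 = 2.67062 m.
A = π(0.89)² = 2.48846 m².
Resultant F = γ·h_c·A = 8.49546 × 2.67062 × 2.48846 = 56.4585 kN.
I_c = πr⁴/4 = π × 0.89⁴/4 = 0.492776 m⁴.
Centre of pressure: y_p = y_c + I_c/(y_c·A) = 2.75 + 0.492776/(2.75 × 2.48846) = 2.75 + 0.0720089 = 2.82201 m along the plane.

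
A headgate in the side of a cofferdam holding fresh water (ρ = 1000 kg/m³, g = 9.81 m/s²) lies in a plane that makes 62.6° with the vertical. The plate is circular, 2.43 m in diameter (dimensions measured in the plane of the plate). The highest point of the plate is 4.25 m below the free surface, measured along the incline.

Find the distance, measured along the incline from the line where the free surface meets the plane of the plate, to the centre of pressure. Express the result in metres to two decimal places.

y_p = 5.53 m

γ = ρg = 1000 × 9.81 = 9810 N/m³ = 9.81 kN/m³.
The plate makes 62.6° with the vertical, i.e. θ = 90° − 62.6° = 27.4° to the horizontal. Measuring y along the incline from the free-surface line, vertical depth h = y·sinθ with sinθ = 0.460200.
The centroid is at the centre, 1.215 m below the top of the plate, so y_c = 4.25 + 1.215 = 5.465 m and h_c = 5.465 × 0.460200 = 2.51499 m.
A = π(1.215)² = 4.6377 m².
Resultant F = γ·h_c·A = 9.81 × 2.51499 × 4.6377 = 114.422 kN.
I_c = πr⁴/4 = π × 1.215⁴/4 = 1.71157 m⁴.
Centre of pressure: y_p = y_c + I_c/(y_c·A) = 5.465 + 1.71157/(5.465 × 4.6377) = 5.465 + 0.0675308 = 5.53253 m along the plane.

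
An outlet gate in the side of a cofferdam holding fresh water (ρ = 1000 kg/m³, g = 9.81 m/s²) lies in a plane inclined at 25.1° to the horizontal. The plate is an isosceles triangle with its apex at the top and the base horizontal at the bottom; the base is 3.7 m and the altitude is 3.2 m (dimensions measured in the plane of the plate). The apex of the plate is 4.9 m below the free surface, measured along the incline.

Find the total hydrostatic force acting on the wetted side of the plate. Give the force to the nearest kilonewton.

F ≈ 173 kN

γ = ρg = 1000 × 9.81 = 9810 N/m³ = 9.81 kN/m³.
Let θ = 25.1° be the plate's angle to the horizontal; measure y along the incline from where the plane meets the free surface. Vertical depth h = y·sinθ with sinθ = 0.424199.
With the apex up, the centroid sits 2h/3 = 2 × 3.2/3 = 2.13333 m below the apex, so y_c = 4.9 + 2.13333 = 7.03333 m and h_c = 7.03333 × 0.424199 = 2.98353 m.
A = ½ × 3.7 × 3.2 = 5.92 m².
Resultant F = γ·h_c·A = 9.81 × 2.98353 × 5.92 = 173.269 kN.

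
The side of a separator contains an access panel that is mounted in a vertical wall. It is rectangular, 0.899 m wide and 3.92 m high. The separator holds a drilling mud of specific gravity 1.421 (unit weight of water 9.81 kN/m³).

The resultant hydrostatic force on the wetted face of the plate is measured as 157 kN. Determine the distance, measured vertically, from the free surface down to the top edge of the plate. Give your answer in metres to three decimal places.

d_top ≈ 1.236 m

γ = 1.421 × 9.81 = 13.94001 kN/m³.
A = 0.899 × 3.92 = 3.52408 m².
From F = γ·h_c·A, the centroid depth is h_c = 157/(13.94001 × 3.52408) = 3.19588 m.
The centroid lies 3.92/2 = 1.96 m below the top edge, so the top edge sits at h_top = 3.19588 − 1.96 = 1.23588 m below the surface.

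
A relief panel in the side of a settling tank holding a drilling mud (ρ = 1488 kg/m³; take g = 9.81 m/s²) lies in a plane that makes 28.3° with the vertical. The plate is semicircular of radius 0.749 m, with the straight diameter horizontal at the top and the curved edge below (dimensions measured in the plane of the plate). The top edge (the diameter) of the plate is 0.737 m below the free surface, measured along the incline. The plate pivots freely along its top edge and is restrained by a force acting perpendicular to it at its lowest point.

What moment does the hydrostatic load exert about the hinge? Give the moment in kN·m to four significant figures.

M ≈ 4.242 kN·m

γ = ρg = 1488 × 9.81 / 1000 = 14.59728 kN/m³.
The plate makes 28.3° with the vertical, i.e. θ = 90° − 28.3° = 61.7° to the horizontal. Measuring y along the incline from the free-surface line, vertical depth h = y·sinθ with sinθ = 0.880477.
The centroid of a semicircle lies 4r/(3π) = 0.317885 m from the diameter, here below the top edge, so y_c = 0.737 + 0.317885 = 1.05489 m and h_c = 1.05489 × 0.880477 = 0.928806 m.
A = πr²/2 = π × 0.749²/2 = 0.881218 m².
Resultant F = γ·h_c·A = 14.59728 × 0.928806 × 0.881218 = 11.9476 kN.
I_c = (π/8 − 8/(9π))·r⁴ = 0.109757 × 0.749⁴ = 0.034543 m⁴.
Centre of pressure: y_p = y_c + I_c/(y_c·A) = 1.05489 + 0.034543/(1.05489 × 0.881218) = 1.05489 + 0.0371595 = 1.09205 m along the plane.
The resultant acts 0.317885 + 0.0371595 = 0.355044 m (along the plate) below the hinge at the top edge, so the moment about the hinge is M = F × 0.355044 = 11.9476 × 0.355044 = 4.24192 kN·m.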